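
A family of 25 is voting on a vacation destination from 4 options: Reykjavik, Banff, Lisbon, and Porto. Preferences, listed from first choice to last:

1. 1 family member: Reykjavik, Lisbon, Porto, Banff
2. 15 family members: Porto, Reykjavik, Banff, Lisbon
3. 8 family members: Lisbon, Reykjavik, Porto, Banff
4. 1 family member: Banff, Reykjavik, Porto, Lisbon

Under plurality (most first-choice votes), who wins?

Porto

First-place votes: Reykjavik 1, Banff 1, Lisbon 8, Porto 15.
Porto has the most first-place votes.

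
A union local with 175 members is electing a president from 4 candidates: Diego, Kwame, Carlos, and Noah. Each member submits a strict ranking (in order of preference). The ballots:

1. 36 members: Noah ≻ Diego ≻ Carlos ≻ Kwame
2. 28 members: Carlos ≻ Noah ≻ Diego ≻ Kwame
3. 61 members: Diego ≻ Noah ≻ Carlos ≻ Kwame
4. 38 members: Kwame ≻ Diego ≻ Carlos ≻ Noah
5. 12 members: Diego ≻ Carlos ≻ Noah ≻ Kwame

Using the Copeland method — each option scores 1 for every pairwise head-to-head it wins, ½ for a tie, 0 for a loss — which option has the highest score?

Diego

Diego: beats Kwame, Carlos, and Noah → score 3.
Kwame: loses to Diego, Carlos, and Noah → score 0.
Carlos: beats Kwame; loses to Diego and Noah → score 1.
Noah: beats Kwame and Carlos; loses to Diego → score 2.
Diego has the best pairwise record.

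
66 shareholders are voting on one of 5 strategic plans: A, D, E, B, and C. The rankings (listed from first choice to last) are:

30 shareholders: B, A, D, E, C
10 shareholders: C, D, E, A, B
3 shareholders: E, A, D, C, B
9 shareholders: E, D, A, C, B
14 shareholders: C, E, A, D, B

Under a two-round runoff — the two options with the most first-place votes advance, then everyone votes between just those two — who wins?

Round 1 first-place votes: A 0, D 0, E 12, B 30, C 24.
B and C advance.
Runoff: B is preferred to C by 30 voters; C by 36.
C wins the runoff.

C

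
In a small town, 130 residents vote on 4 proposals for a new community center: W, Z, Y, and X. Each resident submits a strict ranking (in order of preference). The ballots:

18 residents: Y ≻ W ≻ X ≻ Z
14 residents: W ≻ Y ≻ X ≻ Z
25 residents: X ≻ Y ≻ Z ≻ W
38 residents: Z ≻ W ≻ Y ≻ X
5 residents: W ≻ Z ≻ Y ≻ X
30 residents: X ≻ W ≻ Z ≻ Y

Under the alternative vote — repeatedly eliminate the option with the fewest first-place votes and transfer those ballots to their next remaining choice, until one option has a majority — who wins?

X

Round 1: W 19, Z 38, Y 18, X 55. Eliminate Y.
Round 2: W 37, Z 38, X 55. Eliminate W.
Round 3: Z 43, X 87. X has a majority.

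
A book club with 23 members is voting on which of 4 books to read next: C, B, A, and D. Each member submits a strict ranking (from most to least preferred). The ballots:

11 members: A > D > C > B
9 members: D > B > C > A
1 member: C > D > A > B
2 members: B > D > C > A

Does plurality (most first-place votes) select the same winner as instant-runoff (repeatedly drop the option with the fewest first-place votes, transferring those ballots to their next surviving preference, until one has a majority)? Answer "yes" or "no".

no

Plurality — first-place votes: C 1, B 2, A 11, D 9. Winner: A.
Instant-runoff — R1 C 1, B 2, A 11, D 9 (C out); R2 B 2, A 11, D 10 (B out); R3 A 11, D 12 (D winner). Winner: D.
The two methods disagree.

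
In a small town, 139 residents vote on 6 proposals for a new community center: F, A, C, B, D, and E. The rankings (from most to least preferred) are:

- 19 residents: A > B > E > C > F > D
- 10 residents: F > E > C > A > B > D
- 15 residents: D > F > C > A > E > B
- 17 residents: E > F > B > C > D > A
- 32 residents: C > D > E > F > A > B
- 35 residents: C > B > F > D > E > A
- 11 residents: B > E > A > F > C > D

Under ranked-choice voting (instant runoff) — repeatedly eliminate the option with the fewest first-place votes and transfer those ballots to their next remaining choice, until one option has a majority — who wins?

Round 1: F 10, A 19, C 67, B 11, D 15, E 17. Eliminate F.
Round 2: A 19, C 67, B 11, D 15, E 27. Eliminate B.
Round 3: A 19, C 67, D 15, E 38. Eliminate D.
Round 4: A 19, C 82, E 38. C has a majority.

C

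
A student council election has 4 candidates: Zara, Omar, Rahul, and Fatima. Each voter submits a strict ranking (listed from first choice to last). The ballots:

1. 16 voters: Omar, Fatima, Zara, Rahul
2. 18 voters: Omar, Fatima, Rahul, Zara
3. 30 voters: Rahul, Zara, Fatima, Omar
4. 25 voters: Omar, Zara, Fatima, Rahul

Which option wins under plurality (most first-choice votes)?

First-place votes: Zara 0, Omar 59, Rahul 30, Fatima 0.
Omar has the most first-place votes.

Omar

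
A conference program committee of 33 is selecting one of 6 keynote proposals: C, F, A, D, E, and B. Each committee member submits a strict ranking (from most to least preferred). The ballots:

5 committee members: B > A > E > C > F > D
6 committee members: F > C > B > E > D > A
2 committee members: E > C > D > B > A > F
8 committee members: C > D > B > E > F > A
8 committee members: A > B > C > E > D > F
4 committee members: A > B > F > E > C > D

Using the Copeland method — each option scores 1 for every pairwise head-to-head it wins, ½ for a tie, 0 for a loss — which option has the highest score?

B

C: beats F, D, and E; loses to A and B → score 3.
F: loses to C, A, D, E, and B → score 0.
A: beats C, F, D, and E; loses to B → score 4.
D: beats F; loses to C, A, E, and B → score 1.
E: beats F and D; loses to C, A, and B → score 2.
B: beats C, F, A, D, and E → score 5.
B has the best pairwise record.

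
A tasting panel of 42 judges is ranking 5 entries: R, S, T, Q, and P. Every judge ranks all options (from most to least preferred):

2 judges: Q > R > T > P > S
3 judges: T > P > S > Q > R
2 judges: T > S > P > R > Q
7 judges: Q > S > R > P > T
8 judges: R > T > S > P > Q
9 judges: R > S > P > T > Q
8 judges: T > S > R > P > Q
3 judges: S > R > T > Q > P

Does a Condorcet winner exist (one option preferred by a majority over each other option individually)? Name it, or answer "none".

none

Checking pairwise contests:
S beats R 23–19.
T beats S 23–19.
R beats T 29–13.
R beats Q 30–12.
R beats P 37–5.
Every option loses at least one head-to-head, so there is no Condorcet winner.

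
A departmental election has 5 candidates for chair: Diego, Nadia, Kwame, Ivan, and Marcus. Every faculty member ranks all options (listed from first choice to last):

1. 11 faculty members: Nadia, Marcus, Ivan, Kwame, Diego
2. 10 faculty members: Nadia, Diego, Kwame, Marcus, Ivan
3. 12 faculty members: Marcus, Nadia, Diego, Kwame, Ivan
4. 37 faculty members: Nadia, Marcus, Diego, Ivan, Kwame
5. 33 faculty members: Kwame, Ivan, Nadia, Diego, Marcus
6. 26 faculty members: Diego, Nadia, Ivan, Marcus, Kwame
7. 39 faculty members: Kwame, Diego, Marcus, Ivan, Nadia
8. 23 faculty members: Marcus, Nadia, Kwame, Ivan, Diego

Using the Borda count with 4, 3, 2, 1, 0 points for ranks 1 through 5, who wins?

Diego: 11·0 + 10·3 + 12·2 + 37·2 + 33·1 + 26·4 + 39·3 + 23·0 = 382
Nadia: 11·4 + 10·4 + 12·3 + 37·4 + 33·2 + 26·3 + 39·0 + 23·3 = 481
Kwame: 11·1 + 10·2 + 12·1 + 37·0 + 33·4 + 26·0 + 39·4 + 23·2 = 377
Ivan: 11·2 + 10·0 + 12·0 + 37·1 + 33·3 + 26·2 + 39·1 + 23·1 = 272
Marcus: 11·3 + 10·1 + 12·4 + 37·3 + 33·0 + 26·1 + 39·2 + 23·4 = 398
Nadia has the highest Borda score (481).

Nadia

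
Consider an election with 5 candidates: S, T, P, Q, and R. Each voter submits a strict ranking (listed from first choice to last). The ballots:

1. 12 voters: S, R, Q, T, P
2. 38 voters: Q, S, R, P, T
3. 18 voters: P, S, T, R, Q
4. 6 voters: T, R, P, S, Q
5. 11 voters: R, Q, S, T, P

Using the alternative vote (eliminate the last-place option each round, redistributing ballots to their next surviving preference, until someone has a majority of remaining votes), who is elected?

Round 1: S 12, T 6, P 18, Q 38, R 11. Eliminate T.
Round 2: S 12, P 18, Q 38, R 17. Eliminate S.
Round 3: P 18, Q 38, R 29. Eliminate P.
Round 4: Q 38, R 47. R has a majority.

R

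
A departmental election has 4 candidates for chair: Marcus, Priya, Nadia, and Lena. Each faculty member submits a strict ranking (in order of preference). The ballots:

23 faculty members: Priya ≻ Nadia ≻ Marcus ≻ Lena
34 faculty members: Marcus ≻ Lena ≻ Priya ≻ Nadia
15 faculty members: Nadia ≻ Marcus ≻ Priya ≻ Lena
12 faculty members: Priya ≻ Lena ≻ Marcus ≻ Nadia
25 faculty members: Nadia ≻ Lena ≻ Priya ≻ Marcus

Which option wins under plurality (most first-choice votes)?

First-place votes: Marcus 34, Priya 35, Nadia 40, Lena 0.
Nadia has the most first-place votes.

Nadia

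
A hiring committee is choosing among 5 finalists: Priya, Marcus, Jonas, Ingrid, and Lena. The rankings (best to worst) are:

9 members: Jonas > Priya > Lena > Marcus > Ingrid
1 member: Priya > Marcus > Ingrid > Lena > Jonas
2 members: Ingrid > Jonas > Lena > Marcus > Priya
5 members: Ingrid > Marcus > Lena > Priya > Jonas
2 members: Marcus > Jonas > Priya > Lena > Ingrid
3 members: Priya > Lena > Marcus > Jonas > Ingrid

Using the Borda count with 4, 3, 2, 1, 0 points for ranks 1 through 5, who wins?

Priya: 9·3 + 1·4 + 2·0 + 5·1 + 2·2 + 3·4 = 52
Marcus: 9·1 + 1·3 + 2·1 + 5·3 + 2·4 + 3·2 = 43
Jonas: 9·4 + 1·0 + 2·3 + 5·0 + 2·3 + 3·1 = 51
Ingrid: 9·0 + 1·2 + 2·4 + 5·4 + 2·0 + 3·0 = 30
Lena: 9·2 + 1·1 + 2·2 + 5·2 + 2·1 + 3·3 = 44
Priya has the highest Borda score (52).

Priya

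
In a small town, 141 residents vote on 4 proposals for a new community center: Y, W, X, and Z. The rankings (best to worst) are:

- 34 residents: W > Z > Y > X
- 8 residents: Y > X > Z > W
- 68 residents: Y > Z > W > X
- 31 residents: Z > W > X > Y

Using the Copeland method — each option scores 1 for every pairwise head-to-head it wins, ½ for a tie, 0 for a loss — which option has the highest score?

Y: beats W, X, and Z → score 3.
W: beats X; loses to Y and Z → score 1.
X: loses to Y, W, and Z → score 0.
Z: beats W and X; loses to Y → score 2.
Y has the best pairwise record.

Y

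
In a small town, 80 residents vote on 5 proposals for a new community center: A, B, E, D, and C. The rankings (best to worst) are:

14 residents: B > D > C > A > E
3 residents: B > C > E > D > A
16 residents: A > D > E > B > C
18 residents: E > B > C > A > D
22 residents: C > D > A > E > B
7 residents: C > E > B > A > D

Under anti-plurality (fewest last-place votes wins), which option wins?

Last-place votes: A 3, B 22, E 14, D 25, C 16.
A is ranked last by the fewest voters, so A wins.

A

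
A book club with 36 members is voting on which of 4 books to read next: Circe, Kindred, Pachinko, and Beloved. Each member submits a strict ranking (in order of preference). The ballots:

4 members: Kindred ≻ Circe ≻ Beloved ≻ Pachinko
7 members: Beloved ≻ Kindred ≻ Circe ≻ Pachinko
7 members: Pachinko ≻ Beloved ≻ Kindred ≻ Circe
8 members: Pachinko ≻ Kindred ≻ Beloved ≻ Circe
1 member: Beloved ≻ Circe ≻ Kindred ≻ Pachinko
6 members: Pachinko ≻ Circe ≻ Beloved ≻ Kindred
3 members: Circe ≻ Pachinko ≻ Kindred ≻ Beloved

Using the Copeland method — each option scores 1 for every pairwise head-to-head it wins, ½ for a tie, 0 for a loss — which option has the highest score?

Circe: loses to Kindred, Pachinko, and Beloved → score 0.
Kindred: beats Circe; loses to Pachinko and Beloved → score 1.
Pachinko: beats Circe, Kindred, and Beloved → score 3.
Beloved: beats Circe and Kindred; loses to Pachinko → score 2.
Pachinko has the best pairwise record.

Pachinko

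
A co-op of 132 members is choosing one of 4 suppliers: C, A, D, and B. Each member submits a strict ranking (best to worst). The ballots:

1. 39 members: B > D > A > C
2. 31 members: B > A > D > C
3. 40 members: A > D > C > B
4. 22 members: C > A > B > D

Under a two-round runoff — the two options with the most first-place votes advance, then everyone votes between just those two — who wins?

Round 1 first-place votes: C 22, A 40, D 0, B 70.
B and A advance.
Runoff: B is preferred to A by 70 voters; A by 62.
B wins the runoff.

B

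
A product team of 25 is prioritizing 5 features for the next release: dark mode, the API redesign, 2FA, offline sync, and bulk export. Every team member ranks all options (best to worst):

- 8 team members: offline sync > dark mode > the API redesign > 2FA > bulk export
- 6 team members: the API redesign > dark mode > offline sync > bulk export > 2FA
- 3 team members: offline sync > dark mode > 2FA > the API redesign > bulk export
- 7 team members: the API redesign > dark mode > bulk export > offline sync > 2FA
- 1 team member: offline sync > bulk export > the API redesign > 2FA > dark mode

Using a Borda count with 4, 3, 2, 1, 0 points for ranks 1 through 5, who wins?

the API redesign

dark mode: 8·3 + 6·3 + 3·3 + 7·3 + 1·0 = 72
the API redesign: 8·2 + 6·4 + 3·1 + 7·4 + 1·2 = 73
2FA: 8·1 + 6·0 + 3·2 + 7·0 + 1·1 = 15
offline sync: 8·4 + 6·2 + 3·4 + 7·1 + 1·4 = 67
bulk export: 8·0 + 6·1 + 3·0 + 7·2 + 1·3 = 23
the API redesign has the highest Borda score (73).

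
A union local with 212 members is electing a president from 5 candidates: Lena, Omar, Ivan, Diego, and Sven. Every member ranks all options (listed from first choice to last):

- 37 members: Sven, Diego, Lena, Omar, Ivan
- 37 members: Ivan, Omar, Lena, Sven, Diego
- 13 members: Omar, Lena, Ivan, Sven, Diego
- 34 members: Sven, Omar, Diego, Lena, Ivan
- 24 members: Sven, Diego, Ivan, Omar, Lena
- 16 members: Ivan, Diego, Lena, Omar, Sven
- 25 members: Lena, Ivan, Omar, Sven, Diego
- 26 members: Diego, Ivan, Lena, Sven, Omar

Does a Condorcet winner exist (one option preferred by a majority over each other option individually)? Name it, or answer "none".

none

Checking pairwise contests:
Omar beats Lena 108–104.
Ivan beats Omar 128–84.
Lena beats Ivan 109–103.
Omar beats Diego 109–103.
Lena beats Sven 117–95.
Every option loses at least one head-to-head, so there is no Condorcet winner.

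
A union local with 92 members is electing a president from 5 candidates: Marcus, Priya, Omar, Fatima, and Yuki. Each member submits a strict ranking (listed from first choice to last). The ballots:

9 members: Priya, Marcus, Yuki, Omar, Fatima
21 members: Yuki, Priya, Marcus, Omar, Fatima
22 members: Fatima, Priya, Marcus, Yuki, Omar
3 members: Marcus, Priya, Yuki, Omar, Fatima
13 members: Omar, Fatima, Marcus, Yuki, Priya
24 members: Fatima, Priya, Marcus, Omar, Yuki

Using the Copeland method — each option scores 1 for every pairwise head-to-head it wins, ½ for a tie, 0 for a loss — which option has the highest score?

Marcus: beats Omar and Yuki; loses to Priya and Fatima → score 2.
Priya: beats Marcus, Omar, and Yuki; loses to Fatima → score 3.
Omar: ties Fatima; loses to Marcus, Priya, and Yuki → score 0.5.
Fatima: beats Marcus, Priya, and Yuki; ties Omar → score 3.5.
Yuki: beats Omar; loses to Marcus, Priya, and Fatima → score 1.
Fatima has the best pairwise record.

Fatima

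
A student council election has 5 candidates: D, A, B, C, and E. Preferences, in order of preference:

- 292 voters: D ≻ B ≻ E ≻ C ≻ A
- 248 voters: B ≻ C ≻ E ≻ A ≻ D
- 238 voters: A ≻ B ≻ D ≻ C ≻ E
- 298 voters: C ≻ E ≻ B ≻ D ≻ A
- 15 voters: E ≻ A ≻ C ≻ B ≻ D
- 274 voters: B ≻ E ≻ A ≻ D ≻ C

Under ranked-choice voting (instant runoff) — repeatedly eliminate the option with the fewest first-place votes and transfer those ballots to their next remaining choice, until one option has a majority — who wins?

B

Round 1: D 292, A 238, B 522, C 298, E 15. Eliminate E.
Round 2: D 292, A 253, B 522, C 298. Eliminate A.
Round 3: D 292, B 760, C 313. B has a majority.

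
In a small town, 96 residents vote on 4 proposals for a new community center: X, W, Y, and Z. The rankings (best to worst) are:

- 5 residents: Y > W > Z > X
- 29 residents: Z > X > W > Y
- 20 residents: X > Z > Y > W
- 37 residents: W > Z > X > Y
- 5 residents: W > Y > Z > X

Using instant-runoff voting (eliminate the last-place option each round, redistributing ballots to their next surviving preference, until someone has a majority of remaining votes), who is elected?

Z

Round 1: X 20, W 42, Y 5, Z 29. Eliminate Y.
Round 2: X 20, W 47, Z 29. Eliminate X.
Round 3: W 47, Z 49. Z has a majority.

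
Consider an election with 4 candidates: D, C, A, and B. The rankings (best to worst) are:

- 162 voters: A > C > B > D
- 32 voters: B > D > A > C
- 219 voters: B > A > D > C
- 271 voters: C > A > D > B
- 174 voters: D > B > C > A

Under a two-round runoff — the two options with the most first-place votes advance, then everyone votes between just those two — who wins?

C

Round 1 first-place votes: D 174, C 271, A 162, B 251.
C and B advance.
Runoff: C is preferred to B by 433 voters; B by 425.
C wins the runoff.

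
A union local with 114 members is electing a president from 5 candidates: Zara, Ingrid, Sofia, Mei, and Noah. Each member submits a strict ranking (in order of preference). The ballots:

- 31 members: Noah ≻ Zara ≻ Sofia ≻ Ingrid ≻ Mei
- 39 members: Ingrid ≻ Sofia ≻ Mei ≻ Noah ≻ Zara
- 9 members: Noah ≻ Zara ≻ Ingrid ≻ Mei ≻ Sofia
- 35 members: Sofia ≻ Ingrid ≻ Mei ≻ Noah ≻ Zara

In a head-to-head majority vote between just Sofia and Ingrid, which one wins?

Voters preferring Sofia to Ingrid: 66; preferring Ingrid to Sofia: 48.
Sofia wins the head-to-head.

Sofia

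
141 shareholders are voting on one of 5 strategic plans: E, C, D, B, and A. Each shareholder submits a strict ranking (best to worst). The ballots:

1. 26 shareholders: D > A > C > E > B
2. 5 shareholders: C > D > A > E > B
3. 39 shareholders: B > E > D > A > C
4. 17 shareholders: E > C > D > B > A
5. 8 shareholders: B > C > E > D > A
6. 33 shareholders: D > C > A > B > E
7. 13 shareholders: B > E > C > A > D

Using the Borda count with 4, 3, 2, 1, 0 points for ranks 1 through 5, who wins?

D

E: 26·1 + 5·1 + 39·3 + 17·4 + 8·2 + 33·0 + 13·3 = 271
C: 26·2 + 5·4 + 39·0 + 17·3 + 8·3 + 33·3 + 13·2 = 272
D: 26·4 + 5·3 + 39·2 + 17·2 + 8·1 + 33·4 + 13·0 = 371
B: 26·0 + 5·0 + 39·4 + 17·1 + 8·4 + 33·1 + 13·4 = 290
A: 26·3 + 5·2 + 39·1 + 17·0 + 8·0 + 33·2 + 13·1 = 206
D has the highest Borda score (371).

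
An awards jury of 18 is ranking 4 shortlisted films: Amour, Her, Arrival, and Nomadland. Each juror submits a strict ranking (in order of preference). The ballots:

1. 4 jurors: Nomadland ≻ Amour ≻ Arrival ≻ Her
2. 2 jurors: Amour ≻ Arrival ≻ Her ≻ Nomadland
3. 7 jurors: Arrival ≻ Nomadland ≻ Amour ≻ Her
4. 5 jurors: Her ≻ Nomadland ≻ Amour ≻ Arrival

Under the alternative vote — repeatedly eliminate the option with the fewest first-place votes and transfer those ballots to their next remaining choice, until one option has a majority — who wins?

Arrival

Round 1: Amour 2, Her 5, Arrival 7, Nomadland 4. Eliminate Amour.
Round 2: Her 5, Arrival 9, Nomadland 4. Eliminate Nomadland.
Round 3: Her 5, Arrival 13. Arrival has a majority.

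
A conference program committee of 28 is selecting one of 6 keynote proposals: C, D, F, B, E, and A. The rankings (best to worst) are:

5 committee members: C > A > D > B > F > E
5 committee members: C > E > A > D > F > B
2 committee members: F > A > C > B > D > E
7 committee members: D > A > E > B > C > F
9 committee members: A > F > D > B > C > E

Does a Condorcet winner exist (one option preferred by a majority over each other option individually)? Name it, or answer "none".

A

A vs C: 18–10 for A.
A vs D: 21–7 for A.
A vs F: 26–2 for A.
A vs B: 28–0 for A.
A vs E: 23–5 for A.
A beats every other option head-to-head.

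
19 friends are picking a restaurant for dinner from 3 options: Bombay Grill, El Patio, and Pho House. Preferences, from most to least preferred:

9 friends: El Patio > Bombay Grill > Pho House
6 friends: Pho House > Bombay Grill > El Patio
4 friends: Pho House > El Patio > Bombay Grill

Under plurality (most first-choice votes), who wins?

First-place votes: Bombay Grill 0, El Patio 9, Pho House 10.
Pho House has the most first-place votes.

Pho House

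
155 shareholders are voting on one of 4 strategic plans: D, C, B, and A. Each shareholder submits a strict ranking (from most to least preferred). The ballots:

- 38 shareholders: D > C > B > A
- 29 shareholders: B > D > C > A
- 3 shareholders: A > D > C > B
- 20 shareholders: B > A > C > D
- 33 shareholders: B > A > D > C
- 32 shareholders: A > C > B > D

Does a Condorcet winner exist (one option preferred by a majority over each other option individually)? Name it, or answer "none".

B

B vs D: 114–41 for B.
B vs C: 82–73 for B.
B vs A: 120–35 for B.
B beats every other option head-to-head.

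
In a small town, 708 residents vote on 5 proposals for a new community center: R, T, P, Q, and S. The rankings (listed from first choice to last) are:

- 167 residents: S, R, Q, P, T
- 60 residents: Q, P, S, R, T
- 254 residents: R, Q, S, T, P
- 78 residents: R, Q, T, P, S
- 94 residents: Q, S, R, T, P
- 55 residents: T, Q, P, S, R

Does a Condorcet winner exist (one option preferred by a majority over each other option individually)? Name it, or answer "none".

none

Checking pairwise contests:
S beats R 376–332.
R beats T 653–55.
R beats P 593–115.
R beats Q 499–209.
Q beats S 541–167.
Every option loses at least one head-to-head, so there is no Condorcet winner.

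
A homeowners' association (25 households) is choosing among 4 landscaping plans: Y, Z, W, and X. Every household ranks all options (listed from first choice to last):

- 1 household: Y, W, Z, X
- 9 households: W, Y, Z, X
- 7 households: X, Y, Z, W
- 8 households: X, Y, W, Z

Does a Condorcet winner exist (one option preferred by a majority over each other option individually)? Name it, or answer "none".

X

X vs Y: 15–10 for X.
X vs Z: 15–10 for X.
X vs W: 15–10 for X.
X beats every other option head-to-head.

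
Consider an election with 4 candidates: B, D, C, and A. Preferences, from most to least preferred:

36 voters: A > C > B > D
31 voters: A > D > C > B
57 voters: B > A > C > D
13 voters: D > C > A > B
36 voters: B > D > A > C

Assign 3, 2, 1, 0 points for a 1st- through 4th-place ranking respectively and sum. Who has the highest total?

A

B: 36·1 + 31·0 + 57·3 + 13·0 + 36·3 = 315
D: 36·0 + 31·2 + 57·0 + 13·3 + 36·2 = 173
C: 36·2 + 31·1 + 57·1 + 13·2 + 36·0 = 186
A: 36·3 + 31·3 + 57·2 + 13·1 + 36·1 = 364
A has the highest Borda score (364).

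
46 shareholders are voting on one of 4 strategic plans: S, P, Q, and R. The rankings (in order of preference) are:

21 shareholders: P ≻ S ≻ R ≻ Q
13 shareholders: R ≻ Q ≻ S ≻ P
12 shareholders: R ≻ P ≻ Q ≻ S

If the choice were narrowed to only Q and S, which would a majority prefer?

Q

Voters preferring Q to S: 25; preferring S to Q: 21.
Q wins the head-to-head.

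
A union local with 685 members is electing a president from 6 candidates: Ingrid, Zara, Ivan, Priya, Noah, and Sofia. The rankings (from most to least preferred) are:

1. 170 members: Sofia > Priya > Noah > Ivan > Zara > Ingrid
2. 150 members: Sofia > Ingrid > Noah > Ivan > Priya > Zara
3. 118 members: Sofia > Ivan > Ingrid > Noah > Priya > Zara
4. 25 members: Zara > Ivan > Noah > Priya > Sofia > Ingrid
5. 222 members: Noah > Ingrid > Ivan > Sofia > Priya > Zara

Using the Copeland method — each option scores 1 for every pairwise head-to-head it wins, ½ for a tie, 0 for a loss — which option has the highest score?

Ingrid: beats Zara, Ivan, and Priya; loses to Noah and Sofia → score 3.
Zara: loses to Ingrid, Ivan, Priya, Noah, and Sofia → score 0.
Ivan: beats Zara and Priya; loses to Ingrid, Noah, and Sofia → score 2.
Priya: beats Zara; loses to Ingrid, Ivan, Noah, and Sofia → score 1.
Noah: beats Ingrid, Zara, Ivan, and Priya; loses to Sofia → score 4.
Sofia: beats Ingrid, Zara, Ivan, Priya, and Noah → score 5.
Sofia has the best pairwise record.

Sofia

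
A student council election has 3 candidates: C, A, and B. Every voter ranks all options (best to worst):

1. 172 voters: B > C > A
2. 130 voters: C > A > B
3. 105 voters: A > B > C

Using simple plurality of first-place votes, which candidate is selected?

First-place votes: C 130, A 105, B 172.
B has the most first-place votes.

B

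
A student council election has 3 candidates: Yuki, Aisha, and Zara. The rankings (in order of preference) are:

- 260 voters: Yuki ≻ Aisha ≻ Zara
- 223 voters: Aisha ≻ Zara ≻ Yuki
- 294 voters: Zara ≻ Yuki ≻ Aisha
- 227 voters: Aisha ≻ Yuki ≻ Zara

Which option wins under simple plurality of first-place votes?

First-place votes: Yuki 260, Aisha 450, Zara 294.
Aisha has the most first-place votes.

Aisha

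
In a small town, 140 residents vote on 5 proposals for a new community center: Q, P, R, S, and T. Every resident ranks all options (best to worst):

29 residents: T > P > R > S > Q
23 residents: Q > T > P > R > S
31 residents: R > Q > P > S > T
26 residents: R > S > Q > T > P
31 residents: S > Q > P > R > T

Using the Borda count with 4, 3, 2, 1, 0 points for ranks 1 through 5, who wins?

Q: 29·0 + 23·4 + 31·3 + 26·2 + 31·3 = 330
P: 29·3 + 23·2 + 31·2 + 26·0 + 31·2 = 257
R: 29·2 + 23·1 + 31·4 + 26·4 + 31·1 = 340
S: 29·1 + 23·0 + 31·1 + 26·3 + 31·4 = 262
T: 29·4 + 23·3 + 31·0 + 26·1 + 31·0 = 211
R has the highest Borda score (340).

R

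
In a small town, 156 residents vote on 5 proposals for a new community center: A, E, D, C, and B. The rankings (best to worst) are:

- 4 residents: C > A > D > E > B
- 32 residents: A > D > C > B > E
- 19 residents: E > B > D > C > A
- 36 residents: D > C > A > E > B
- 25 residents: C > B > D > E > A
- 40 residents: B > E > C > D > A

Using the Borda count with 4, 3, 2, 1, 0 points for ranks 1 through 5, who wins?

C

A: 4·3 + 32·4 + 19·0 + 36·2 + 25·0 + 40·0 = 212
E: 4·1 + 32·0 + 19·4 + 36·1 + 25·1 + 40·3 = 261
D: 4·2 + 32·3 + 19·2 + 36·4 + 25·2 + 40·1 = 376
C: 4·4 + 32·2 + 19·1 + 36·3 + 25·4 + 40·2 = 387
B: 4·0 + 32·1 + 19·3 + 36·0 + 25·3 + 40·4 = 324
C has the highest Borda score (387).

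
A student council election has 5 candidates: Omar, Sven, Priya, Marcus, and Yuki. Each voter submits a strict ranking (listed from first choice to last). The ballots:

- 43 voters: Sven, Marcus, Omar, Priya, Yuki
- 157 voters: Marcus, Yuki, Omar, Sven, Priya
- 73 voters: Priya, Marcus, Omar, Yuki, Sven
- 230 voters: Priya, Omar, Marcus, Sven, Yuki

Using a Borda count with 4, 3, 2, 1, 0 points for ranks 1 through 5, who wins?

Omar: 43·2 + 157·2 + 73·2 + 230·3 = 1236
Sven: 43·4 + 157·1 + 73·0 + 230·1 = 559
Priya: 43·1 + 157·0 + 73·4 + 230·4 = 1255
Marcus: 43·3 + 157·4 + 73·3 + 230·2 = 1436
Yuki: 43·0 + 157·3 + 73·1 + 230·0 = 544
Marcus has the highest Borda score (1436).

Marcus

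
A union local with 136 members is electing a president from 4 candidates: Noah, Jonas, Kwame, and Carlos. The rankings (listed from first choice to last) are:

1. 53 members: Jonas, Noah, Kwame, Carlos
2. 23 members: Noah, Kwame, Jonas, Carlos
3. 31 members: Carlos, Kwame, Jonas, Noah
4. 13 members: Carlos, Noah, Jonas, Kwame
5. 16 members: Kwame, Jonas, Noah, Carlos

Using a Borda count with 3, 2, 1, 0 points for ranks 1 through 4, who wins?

Noah: 53·2 + 23·3 + 31·0 + 13·2 + 16·1 = 217
Jonas: 53·3 + 23·1 + 31·1 + 13·1 + 16·2 = 258
Kwame: 53·1 + 23·2 + 31·2 + 13·0 + 16·3 = 209
Carlos: 53·0 + 23·0 + 31·3 + 13·3 + 16·0 = 132
Jonas has the highest Borda score (258).

Jonas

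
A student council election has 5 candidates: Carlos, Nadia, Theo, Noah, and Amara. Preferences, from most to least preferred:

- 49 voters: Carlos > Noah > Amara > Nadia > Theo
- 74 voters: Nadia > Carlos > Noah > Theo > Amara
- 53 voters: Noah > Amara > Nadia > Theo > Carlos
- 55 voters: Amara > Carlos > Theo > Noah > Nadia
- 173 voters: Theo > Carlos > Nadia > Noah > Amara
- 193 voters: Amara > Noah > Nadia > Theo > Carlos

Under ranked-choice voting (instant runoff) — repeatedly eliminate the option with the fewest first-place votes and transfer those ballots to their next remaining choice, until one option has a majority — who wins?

Noah

Round 1: Carlos 49, Nadia 74, Theo 173, Noah 53, Amara 248. Eliminate Carlos.
Round 2: Nadia 74, Theo 173, Noah 102, Amara 248. Eliminate Nadia.
Round 3: Theo 173, Noah 176, Amara 248. Eliminate Theo.
Round 4: Noah 349, Amara 248. Noah has a majority.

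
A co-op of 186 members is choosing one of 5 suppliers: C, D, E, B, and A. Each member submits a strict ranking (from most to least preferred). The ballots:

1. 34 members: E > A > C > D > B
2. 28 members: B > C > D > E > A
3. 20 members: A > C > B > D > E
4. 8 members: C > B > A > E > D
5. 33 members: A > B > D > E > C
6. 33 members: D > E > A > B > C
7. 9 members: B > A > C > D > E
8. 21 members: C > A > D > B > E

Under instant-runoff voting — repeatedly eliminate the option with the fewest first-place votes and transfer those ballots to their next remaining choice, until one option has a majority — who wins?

E

Round 1: C 29, D 33, E 34, B 37, A 53. Eliminate C.
Round 2: D 33, E 34, B 45, A 74. Eliminate D.
Round 3: E 67, B 45, A 74. Eliminate B.
Round 4: E 95, A 91. E has a majority.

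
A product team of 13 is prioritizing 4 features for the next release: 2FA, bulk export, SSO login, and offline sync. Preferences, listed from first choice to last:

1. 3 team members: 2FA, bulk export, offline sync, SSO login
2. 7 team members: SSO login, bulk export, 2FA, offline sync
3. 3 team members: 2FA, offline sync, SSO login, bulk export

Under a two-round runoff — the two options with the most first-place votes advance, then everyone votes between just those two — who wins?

Round 1 first-place votes: 2FA 6, bulk export 0, SSO login 7, offline sync 0.
SSO login and 2FA advance.
Runoff: SSO login is preferred to 2FA by 7 voters; 2FA by 6.
SSO login wins the runoff.

SSO login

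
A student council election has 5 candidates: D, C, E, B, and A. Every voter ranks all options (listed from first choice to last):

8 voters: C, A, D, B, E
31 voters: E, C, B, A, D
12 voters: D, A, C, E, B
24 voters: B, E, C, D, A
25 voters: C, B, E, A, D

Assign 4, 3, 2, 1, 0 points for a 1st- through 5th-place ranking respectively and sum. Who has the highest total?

C

D: 8·2 + 31·0 + 12·4 + 24·1 + 25·0 = 88
C: 8·4 + 31·3 + 12·2 + 24·2 + 25·4 = 297
E: 8·0 + 31·4 + 12·1 + 24·3 + 25·2 = 258
B: 8·1 + 31·2 + 12·0 + 24·4 + 25·3 = 241
A: 8·3 + 31·1 + 12·3 + 24·0 + 25·1 = 116
C has the highest Borda score (297).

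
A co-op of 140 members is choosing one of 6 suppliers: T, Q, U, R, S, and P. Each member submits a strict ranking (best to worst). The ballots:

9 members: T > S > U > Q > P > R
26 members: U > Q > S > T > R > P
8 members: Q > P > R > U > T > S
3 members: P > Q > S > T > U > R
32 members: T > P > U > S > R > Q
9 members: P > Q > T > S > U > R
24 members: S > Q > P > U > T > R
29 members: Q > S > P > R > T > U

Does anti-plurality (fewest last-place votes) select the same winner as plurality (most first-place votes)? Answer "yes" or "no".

Anti-plurality — last-place votes: T 0, Q 32, U 29, R 45, S 8, P 26. Winner: T.
Plurality — first-place votes: T 41, Q 37, U 26, R 0, S 24, P 12. Winner: T.
The two methods agree.

yes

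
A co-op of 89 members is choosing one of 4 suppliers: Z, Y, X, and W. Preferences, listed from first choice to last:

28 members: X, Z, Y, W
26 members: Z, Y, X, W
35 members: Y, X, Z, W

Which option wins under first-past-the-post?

First-place votes: Z 26, Y 35, X 28, W 0.
Y has the most first-place votes.

Y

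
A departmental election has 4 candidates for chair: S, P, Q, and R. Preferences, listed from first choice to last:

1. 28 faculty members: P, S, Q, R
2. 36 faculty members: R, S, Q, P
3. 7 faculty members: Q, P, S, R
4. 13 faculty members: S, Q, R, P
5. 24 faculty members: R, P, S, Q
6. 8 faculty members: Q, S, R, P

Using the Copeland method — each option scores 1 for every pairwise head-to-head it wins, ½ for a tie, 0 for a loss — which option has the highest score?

R

S: beats Q; loses to P and R → score 1.
P: beats S; loses to Q and R → score 1.
Q: beats P; loses to S and R → score 1.
R: beats S, P, and Q → score 3.
R has the best pairwise record.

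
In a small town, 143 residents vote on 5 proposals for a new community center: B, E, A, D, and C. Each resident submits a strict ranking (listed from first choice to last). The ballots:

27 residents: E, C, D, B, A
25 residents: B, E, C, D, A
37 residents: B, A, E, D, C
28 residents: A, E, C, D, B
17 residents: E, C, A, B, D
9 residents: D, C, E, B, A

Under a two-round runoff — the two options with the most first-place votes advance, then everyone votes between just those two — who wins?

E

Round 1 first-place votes: B 62, E 44, A 28, D 9, C 0.
B and E advance.
Runoff: B is preferred to E by 62 voters; E by 81.
E wins the runoff.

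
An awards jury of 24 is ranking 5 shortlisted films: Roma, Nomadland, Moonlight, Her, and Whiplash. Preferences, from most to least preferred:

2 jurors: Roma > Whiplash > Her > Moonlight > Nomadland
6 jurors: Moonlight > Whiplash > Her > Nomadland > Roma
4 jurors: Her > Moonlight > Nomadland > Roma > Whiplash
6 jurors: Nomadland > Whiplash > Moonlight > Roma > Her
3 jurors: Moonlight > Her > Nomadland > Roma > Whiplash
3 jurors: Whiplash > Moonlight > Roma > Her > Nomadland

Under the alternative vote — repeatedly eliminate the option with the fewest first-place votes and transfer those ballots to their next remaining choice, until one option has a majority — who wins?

Round 1: Roma 2, Nomadland 6, Moonlight 9, Her 4, Whiplash 3. Eliminate Roma.
Round 2: Nomadland 6, Moonlight 9, Her 4, Whiplash 5. Eliminate Her.
Round 3: Nomadland 6, Moonlight 13, Whiplash 5. Moonlight has a majority.

Moonlight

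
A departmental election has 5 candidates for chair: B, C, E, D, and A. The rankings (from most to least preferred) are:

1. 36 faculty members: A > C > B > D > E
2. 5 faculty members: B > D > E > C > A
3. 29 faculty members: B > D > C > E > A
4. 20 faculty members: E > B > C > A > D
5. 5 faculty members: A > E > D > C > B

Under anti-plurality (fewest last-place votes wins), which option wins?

C

Last-place votes: B 5, C 0, E 36, D 20, A 34.
C is ranked last by the fewest voters, so C wins.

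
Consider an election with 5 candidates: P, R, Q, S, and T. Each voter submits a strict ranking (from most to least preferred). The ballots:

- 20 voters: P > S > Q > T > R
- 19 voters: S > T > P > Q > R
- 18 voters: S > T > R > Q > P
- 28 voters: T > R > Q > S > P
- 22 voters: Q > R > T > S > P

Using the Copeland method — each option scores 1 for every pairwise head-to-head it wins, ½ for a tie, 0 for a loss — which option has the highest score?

P: loses to R, Q, S, and T → score 0.
R: beats P; loses to Q, S, and T → score 1.
Q: beats P and R; loses to S and T → score 2.
S: beats P, R, Q, and T → score 4.
T: beats P, R, and Q; loses to S → score 3.
S has the best pairwise record.

S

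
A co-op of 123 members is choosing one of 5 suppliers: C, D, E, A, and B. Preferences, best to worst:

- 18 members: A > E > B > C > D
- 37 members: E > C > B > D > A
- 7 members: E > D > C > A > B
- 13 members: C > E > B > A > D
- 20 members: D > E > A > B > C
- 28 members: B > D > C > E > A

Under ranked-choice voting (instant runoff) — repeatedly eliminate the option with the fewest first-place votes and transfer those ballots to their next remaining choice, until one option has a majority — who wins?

E

Round 1: C 13, D 20, E 44, A 18, B 28. Eliminate C.
Round 2: D 20, E 57, A 18, B 28. Eliminate A.
Round 3: D 20, E 75, B 28. E has a majority.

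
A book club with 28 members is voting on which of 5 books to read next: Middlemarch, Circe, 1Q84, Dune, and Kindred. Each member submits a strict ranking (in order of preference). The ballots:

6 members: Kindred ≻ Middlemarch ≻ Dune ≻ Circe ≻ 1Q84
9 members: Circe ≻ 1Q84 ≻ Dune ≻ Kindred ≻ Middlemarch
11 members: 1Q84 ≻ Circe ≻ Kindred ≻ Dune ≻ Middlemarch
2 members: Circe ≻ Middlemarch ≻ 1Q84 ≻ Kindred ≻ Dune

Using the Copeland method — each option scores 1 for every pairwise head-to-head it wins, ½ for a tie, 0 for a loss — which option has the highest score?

Circe

Middlemarch: loses to Circe, 1Q84, Dune, and Kindred → score 0.
Circe: beats Middlemarch, 1Q84, Dune, and Kindred → score 4.
1Q84: beats Middlemarch, Dune, and Kindred; loses to Circe → score 3.
Dune: beats Middlemarch; loses to Circe, 1Q84, and Kindred → score 1.
Kindred: beats Middlemarch and Dune; loses to Circe and 1Q84 → score 2.
Circe has the best pairwise record.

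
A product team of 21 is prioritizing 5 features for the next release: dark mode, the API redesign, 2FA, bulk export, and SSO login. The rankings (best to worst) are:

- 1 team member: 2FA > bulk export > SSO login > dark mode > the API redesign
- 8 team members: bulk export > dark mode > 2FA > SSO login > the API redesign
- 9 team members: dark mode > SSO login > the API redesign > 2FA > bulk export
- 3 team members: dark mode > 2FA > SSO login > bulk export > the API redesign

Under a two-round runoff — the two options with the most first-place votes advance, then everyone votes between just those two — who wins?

Round 1 first-place votes: dark mode 12, the API redesign 0, 2FA 1, bulk export 8, SSO login 0.
dark mode and bulk export advance.
Runoff: dark mode is preferred to bulk export by 12 voters; bulk export by 9.
dark mode wins the runoff.

dark mode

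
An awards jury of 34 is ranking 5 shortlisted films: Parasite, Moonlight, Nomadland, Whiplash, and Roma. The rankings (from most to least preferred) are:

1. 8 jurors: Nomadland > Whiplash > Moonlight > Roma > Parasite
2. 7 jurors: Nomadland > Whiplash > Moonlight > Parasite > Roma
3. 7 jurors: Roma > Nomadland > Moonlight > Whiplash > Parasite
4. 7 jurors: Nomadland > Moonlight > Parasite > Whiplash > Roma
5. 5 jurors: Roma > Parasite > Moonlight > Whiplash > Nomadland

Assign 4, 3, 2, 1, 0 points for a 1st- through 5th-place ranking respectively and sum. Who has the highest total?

Nomadland

Parasite: 8·0 + 7·1 + 7·0 + 7·2 + 5·3 = 36
Moonlight: 8·2 + 7·2 + 7·2 + 7·3 + 5·2 = 75
Nomadland: 8·4 + 7·4 + 7·3 + 7·4 + 5·0 = 109
Whiplash: 8·3 + 7·3 + 7·1 + 7·1 + 5·1 = 64
Roma: 8·1 + 7·0 + 7·4 + 7·0 + 5·4 = 56
Nomadland has the highest Borda score (109).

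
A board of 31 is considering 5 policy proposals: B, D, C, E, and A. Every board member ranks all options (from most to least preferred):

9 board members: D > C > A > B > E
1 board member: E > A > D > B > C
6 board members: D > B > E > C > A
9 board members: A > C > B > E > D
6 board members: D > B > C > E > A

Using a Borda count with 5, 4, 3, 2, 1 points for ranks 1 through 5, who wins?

B: 9·2 + 1·2 + 6·4 + 9·3 + 6·4 = 95
D: 9·5 + 1·3 + 6·5 + 9·1 + 6·5 = 117
C: 9·4 + 1·1 + 6·2 + 9·4 + 6·3 = 103
E: 9·1 + 1·5 + 6·3 + 9·2 + 6·2 = 62
A: 9·3 + 1·4 + 6·1 + 9·5 + 6·1 = 88
D has the highest Borda score (117).

D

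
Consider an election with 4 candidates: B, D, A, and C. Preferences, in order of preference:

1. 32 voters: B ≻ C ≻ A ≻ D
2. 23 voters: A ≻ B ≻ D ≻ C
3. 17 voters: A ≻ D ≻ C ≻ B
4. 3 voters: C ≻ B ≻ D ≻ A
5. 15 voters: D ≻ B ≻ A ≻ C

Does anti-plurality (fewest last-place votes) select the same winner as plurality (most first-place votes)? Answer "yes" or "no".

yes

Anti-plurality — last-place votes: B 17, D 32, A 3, C 38. Winner: A.
Plurality — first-place votes: B 32, D 15, A 40, C 3. Winner: A.
The two methods agree.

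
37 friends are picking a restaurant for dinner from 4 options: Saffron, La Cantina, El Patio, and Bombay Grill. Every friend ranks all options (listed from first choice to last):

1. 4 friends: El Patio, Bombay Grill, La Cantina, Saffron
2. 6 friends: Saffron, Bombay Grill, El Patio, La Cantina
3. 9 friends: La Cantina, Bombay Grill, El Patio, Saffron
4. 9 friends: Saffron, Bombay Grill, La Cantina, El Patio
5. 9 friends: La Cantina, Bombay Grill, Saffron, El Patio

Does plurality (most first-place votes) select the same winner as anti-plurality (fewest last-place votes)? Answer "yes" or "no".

no

Plurality — first-place votes: Saffron 15, La Cantina 18, El Patio 4, Bombay Grill 0. Winner: La Cantina.
Anti-plurality — last-place votes: Saffron 13, La Cantina 6, El Patio 18, Bombay Grill 0. Winner: Bombay Grill.
The two methods disagree.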